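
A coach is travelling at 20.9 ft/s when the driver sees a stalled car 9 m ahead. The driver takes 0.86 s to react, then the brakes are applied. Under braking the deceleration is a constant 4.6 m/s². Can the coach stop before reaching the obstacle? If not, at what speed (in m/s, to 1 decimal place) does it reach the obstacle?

No — it strikes the obstacle at 2.9 m/s

20.9 ft/s × 0.3048 = 6.3703 m/s.
Reaction distance = 6.3703 × 0.86 = 5.478 m.
Braking distance needed to stop: v²/(2a) = 40.581 / 9.200 = 4.411 m, so total needed = 5.478 + 4.411 = 9.889 m > 9 m — it cannot stop.
Distance remaining when braking begins: 9 − 5.478 = 3.522 m.
v² = v₀² − 2a·d = 40.581 − 2 × 4.600 × 3.522 = 8.179 m²/s².
v = √8.179 = 2.860 m/s.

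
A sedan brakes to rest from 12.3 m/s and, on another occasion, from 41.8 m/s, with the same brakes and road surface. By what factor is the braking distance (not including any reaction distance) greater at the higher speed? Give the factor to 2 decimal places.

Braking distance d = v²/(2a), so with a fixed, d ∝ v².
Factor = (41.8/12.3)² = 3.3984² = 11.5491.

Factor ≈ 11.55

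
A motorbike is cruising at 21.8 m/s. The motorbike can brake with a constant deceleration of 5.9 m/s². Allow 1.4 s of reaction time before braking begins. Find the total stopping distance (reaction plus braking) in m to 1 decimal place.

Reaction distance = v·t_r = 21.8000 × 1.4 = 30.520 m.
Braking distance = v²/(2a) = 21.8000² / (2 × 5.900) = 475.240 / 11.800 = 40.275 m.
Total = 30.520 + 40.275 = 70.795 m.

Total stopping distance ≈ 70.8 m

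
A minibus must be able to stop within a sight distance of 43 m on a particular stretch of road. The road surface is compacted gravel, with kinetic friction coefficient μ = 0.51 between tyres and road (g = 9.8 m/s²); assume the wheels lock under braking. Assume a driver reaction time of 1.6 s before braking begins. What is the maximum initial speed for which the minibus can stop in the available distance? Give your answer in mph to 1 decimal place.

a = μg = 0.51 × 9.8 = 4.998 m/s².
Stopping distance: v·t_r + v²/(2a) = 43 with t_r = 1.6 s and a = 4.998 m/s².
So v² + 15.994 v − 429.83 = 0.
Positive root: v = −a·t_r + √((a·t_r)² + 2a·d) = −7.997 + √(63.952 + 429.83) = 14.2242 m/s.
14.2242 m/s ÷ 0.44704 = 31.819 mph.

Maximum speed ≈ 31.8 mph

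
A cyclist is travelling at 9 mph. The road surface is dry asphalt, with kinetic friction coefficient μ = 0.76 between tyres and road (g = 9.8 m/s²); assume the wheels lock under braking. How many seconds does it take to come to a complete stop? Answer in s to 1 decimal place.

9 mph × 0.44704 = 4.0234 m/s.
a = μg = 0.76 × 9.8 = 7.448 m/s².
Braking time = v/a = 4.0234 / 7.448 = 0.540 s.

Braking time ≈ 0.5 s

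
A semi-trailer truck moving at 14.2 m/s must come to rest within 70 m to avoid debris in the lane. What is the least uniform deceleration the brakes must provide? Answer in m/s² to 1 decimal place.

Required deceleration ≈ 1.4 m/s²

v² = 2a·d ⇒ a = v²/(2d) = 14.2000² / (2 × 70.000) = 201.640 / 140.000 = 1.4403 m/s².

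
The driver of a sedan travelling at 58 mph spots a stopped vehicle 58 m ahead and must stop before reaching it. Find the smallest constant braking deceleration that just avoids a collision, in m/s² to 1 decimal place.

Required deceleration ≈ 5.8 m/s²

58 mph × 0.44704 = 25.9283 m/s.
v² = 2a·d ⇒ a = v²/(2d) = 25.9283² / (2 × 58.000) = 672.277 / 116.000 = 5.7955 m/s².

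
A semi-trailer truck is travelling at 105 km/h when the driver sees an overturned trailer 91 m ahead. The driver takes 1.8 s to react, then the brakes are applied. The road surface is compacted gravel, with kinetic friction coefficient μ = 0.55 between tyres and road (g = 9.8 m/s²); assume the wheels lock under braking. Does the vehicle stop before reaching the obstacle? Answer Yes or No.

105 km/h ÷ 3.6 = 29.1667 m/s.
a = μg = 0.55 × 9.8 = 5.390 m/s².
Reaction distance = 29.1667 × 1.8 = 52.500 m.
Braking distance = v²/(2a) = 850.696 / 10.780 = 78.914 m.
Total stopping distance = 52.500 + 78.914 = 131.414 m, vs 91 m available — it cannot stop in time and overshoots by 131.414 − 91 = 40.414 m.

No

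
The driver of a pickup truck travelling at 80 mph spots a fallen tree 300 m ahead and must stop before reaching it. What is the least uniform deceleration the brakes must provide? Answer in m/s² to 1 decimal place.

Required deceleration ≈ 2.1 m/s²

80 mph × 0.44704 = 35.7632 m/s.
v² = 2a·d ⇒ a = v²/(2d) = 35.7632² / (2 × 300.000) = 1279.006 / 600.000 = 2.1317 m/s².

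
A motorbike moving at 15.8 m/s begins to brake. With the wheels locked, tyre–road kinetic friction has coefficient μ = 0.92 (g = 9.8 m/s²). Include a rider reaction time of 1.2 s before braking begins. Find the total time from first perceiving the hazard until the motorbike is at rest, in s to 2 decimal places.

Total time ≈ 2.95 s

a = μg = 0.92 × 9.8 = 9.016 m/s².
Braking time = v/a = 15.8000 / 9.016 = 1.752 s.
Total = 1.2 + 1.752 = 2.952 s.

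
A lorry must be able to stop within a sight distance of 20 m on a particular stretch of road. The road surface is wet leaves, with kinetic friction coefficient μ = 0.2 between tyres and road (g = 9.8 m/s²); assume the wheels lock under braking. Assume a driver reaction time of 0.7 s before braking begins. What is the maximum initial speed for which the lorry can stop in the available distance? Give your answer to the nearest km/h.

a = μg = 0.2 × 9.8 = 1.960 m/s².
Stopping distance: v·t_r + v²/(2a) = 20 with t_r = 0.7 s and a = 1.960 m/s².
So v² + 2.744 v − 78.40 = 0.
Positive root: v = −a·t_r + √((a·t_r)² + 2a·d) = −1.372 + √(1.882 + 78.40) = 7.5880 m/s.
7.5880 m/s × 3.6 = 27.317 km/h.

Maximum speed ≈ 27 km/h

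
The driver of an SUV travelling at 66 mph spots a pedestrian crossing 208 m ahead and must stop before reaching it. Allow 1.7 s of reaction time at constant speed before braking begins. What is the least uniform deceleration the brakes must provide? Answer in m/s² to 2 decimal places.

Required deceleration ≈ 2.76 m/s²

66 mph × 0.44704 = 29.5046 m/s.
Distance covered during reaction = 29.5046 × 1.7 = 50.158 m.
Distance available for braking: 208 − 50.158 = 157.842 m.
v² = 2a·d ⇒ a = v²/(2d) = 29.5046² / (2 × 157.842) = 870.521 / 315.684 = 2.7576 m/s².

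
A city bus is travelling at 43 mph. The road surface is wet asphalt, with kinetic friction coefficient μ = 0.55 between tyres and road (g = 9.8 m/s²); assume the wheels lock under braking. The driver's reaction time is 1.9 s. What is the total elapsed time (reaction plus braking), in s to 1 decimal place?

Total time ≈ 5.5 s

43 mph × 0.44704 = 19.2227 m/s.
a = μg = 0.55 × 9.8 = 5.390 m/s².
Braking time = v/a = 19.2227 / 5.390 = 3.566 s.
Total = 1.9 + 3.566 = 5.466 s.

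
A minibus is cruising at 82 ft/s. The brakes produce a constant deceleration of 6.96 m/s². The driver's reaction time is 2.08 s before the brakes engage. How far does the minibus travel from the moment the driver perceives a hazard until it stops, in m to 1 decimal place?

82 ft/s × 0.3048 = 24.9936 m/s.
Reaction distance = v·t_r = 24.9936 × 2.08 = 51.987 m.
Braking distance = v²/(2a) = 24.9936² / (2 × 6.960) = 624.680 / 13.920 = 44.876 m.
Total = 51.987 + 44.876 = 96.863 m.

Total stopping distance ≈ 96.9 m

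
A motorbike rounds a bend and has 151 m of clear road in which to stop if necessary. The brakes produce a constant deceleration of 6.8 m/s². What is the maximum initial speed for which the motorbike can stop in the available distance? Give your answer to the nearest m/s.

Maximum speed ≈ 45 m/s

v²/(2a) = d ⇒ v = √(2 × 6.800 × 151) = √2053.60 = 45.3167 m/s.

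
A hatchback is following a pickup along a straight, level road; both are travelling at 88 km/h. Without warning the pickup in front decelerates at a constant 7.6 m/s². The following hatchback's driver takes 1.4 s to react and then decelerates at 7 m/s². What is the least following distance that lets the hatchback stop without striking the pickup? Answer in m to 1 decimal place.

88 km/h ÷ 3.6 = 24.4444 m/s.
Leader travels v²/(2a_L) = 597.529 / 15.200 = 39.311 m before stopping.
Follower covers v·t_r = 24.4444 × 1.4 = 34.222 m while reacting, then v²/(2a_F) = 597.529 / 14.000 = 42.681 m while braking, for a total of 34.222 + 42.681 = 76.903 m.
Since a_F ≤ a_L and the follower starts braking later, the follower is never slower than the leader, so the closest approach is when both have stopped.
Minimum gap = 76.903 − 39.311 = 37.592 m.

Minimum gap ≈ 37.6 m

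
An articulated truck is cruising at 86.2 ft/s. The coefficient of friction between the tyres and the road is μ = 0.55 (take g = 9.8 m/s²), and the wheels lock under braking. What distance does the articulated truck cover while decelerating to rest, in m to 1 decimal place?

Braking distance ≈ 64.0 m

86.2 ft/s × 0.3048 = 26.2738 m/s.
a = μg = 0.55 × 9.8 = 5.390 m/s².
Braking distance = v²/(2a) = 26.2738² / (2 × 5.390) = 690.313 / 10.780 = 64.036 m.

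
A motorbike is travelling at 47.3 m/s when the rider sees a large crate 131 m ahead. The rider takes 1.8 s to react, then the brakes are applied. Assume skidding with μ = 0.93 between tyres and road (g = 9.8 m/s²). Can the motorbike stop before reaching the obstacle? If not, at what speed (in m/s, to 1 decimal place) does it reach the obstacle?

No — it strikes the obstacle at 37.4 m/s

a = μg = 0.93 × 9.8 = 9.114 m/s².
Reaction distance = 47.3000 × 1.8 = 85.140 m.
Braking distance needed to stop: v²/(2a) = 2237.290 / 18.228 = 122.739 m, so total needed = 85.140 + 122.739 = 207.879 m > 131 m — it cannot stop.
Distance remaining when braking begins: 131 − 85.140 = 45.860 m.
v² = v₀² − 2a·d = 2237.290 − 2 × 9.114 × 45.860 = 1401.354 m²/s².
v = √1401.354 = 37.435 m/s.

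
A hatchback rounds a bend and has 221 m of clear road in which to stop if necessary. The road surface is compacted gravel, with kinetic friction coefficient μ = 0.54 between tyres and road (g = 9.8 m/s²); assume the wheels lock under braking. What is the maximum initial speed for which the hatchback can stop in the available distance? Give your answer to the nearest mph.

a = μg = 0.54 × 9.8 = 5.292 m/s².
v²/(2a) = d ⇒ v = √(2 × 5.292 × 221) = √2339.06 = 48.3638 m/s.
48.3638 m/s ÷ 0.44704 = 108.187 mph.

Maximum speed ≈ 108 mph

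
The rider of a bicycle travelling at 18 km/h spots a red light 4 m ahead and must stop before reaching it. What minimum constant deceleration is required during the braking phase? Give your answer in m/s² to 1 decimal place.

18 km/h ÷ 3.6 = 5.0000 m/s.
v² = 2a·d ⇒ a = v²/(2d) = 5.0000² / (2 × 4.000) = 25.000 / 8.000 = 3.1250 m/s².

Required deceleration ≈ 3.1 m/s²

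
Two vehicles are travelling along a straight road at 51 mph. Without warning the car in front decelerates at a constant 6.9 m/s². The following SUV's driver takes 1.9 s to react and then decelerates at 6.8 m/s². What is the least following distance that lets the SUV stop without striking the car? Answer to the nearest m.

51 mph × 0.44704 = 22.7990 m/s.
Leader travels v²/(2a_L) = 519.794 / 13.800 = 37.666 m before stopping.
Follower covers v·t_r = 22.7990 × 1.9 = 43.318 m while reacting, then v²/(2a_F) = 519.794 / 13.600 = 38.220 m while braking, for a total of 43.318 + 38.220 = 81.538 m.
Since a_F ≤ a_L and the follower starts braking later, the follower is never slower than the leader, so the closest approach is when both have stopped.
Minimum gap = 81.538 − 37.666 = 43.872 m.

Minimum gap ≈ 44 m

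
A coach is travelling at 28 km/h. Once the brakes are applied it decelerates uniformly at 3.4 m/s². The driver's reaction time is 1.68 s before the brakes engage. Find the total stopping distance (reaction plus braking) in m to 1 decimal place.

28 km/h ÷ 3.6 = 7.7778 m/s.
Reaction distance = v·t_r = 7.7778 × 1.68 = 13.067 m.
Braking distance = v²/(2a) = 7.7778² / (2 × 3.400) = 60.494 / 6.800 = 8.896 m.
Total = 13.067 + 8.896 = 21.963 m.

Total stopping distance ≈ 22.0 m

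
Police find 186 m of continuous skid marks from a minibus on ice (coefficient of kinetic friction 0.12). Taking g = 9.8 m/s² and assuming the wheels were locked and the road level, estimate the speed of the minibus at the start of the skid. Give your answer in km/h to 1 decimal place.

Deceleration a = μg = 0.12 × 9.8 = 1.176 m/s².
v = √(2a·d) = √(2 × 1.176 × 186) = √437.472 = 20.9158 m/s.
= 20.9158 × 3.6 = 75.297 km/h.

Initial speed ≈ 75.3 km/h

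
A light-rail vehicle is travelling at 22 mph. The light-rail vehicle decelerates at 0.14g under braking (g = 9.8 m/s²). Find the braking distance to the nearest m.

22 mph × 0.44704 = 9.8349 m/s.
a = 0.14 × 9.8 = 1.372 m/s².
Braking distance = v²/(2a) = 9.8349² / (2 × 1.372) = 96.725 / 2.744 = 35.250 m.

Braking distance ≈ 35 m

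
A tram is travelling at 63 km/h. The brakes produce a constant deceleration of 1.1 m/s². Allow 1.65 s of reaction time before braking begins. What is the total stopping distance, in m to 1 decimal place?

63 km/h ÷ 3.6 = 17.5000 m/s.
Reaction distance = v·t_r = 17.5000 × 1.65 = 28.875 m.
Braking distance = v²/(2a) = 17.5000² / (2 × 1.100) = 306.250 / 2.200 = 139.205 m.
Total = 28.875 + 139.205 = 168.080 m.

Total stopping distance ≈ 168.1 m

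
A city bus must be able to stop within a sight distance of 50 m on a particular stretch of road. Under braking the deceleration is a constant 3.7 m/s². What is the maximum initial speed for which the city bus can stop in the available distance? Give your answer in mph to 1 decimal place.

Maximum speed ≈ 43.0 mph

v²/(2a) = d ⇒ v = √(2 × 3.700 × 50) = √370.00 = 19.2354 m/s.
19.2354 m/s ÷ 0.44704 = 43.028 mph.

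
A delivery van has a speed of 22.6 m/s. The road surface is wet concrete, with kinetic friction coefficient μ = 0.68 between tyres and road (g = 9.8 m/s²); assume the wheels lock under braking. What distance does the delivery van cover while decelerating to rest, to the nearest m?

Braking distance ≈ 38 m

a = μg = 0.68 × 9.8 = 6.664 m/s².
Braking distance = v²/(2a) = 22.6000² / (2 × 6.664) = 510.760 / 13.328 = 38.322 m.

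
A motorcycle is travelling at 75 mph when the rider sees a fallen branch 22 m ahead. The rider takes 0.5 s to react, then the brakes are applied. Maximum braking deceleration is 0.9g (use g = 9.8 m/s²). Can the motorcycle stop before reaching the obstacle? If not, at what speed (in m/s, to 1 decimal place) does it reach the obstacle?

No — it strikes the obstacle at 32.1 m/s

75 mph × 0.44704 = 33.5280 m/s.
a = 0.9 × 9.8 = 8.820 m/s².
Reaction distance = 33.5280 × 0.5 = 16.764 m.
Braking distance needed to stop: v²/(2a) = 1124.127 / 17.640 = 63.726 m, so total needed = 16.764 + 63.726 = 80.490 m > 22 m — it cannot stop.
Distance remaining when braking begins: 22 − 16.764 = 5.236 m.
v² = v₀² − 2a·d = 1124.127 − 2 × 8.820 × 5.236 = 1031.764 m²/s².
v = √1031.764 = 32.121 m/s.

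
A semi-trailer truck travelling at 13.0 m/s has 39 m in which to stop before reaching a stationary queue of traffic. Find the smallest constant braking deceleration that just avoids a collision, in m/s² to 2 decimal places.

Required deceleration ≈ 2.17 m/s²

v² = 2a·d ⇒ a = v²/(2d) = 13.0000² / (2 × 39.000) = 169.000 / 78.000 = 2.1667 m/s².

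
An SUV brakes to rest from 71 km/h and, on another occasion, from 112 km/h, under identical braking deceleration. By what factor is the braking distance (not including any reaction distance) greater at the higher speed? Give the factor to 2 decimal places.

Factor ≈ 2.49

Braking distance d = v²/(2a), so with a fixed, d ∝ v².
Factor = (112/71)² = 1.5775² = 2.4885.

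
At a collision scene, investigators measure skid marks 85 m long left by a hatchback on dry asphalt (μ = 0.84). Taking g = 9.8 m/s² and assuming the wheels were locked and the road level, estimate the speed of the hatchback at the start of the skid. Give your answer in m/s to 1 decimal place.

Initial speed ≈ 37.4 m/s

Deceleration a = μg = 0.84 × 9.8 = 8.232 m/s².
v = √(2a·d) = √(2 × 8.232 × 85) = √1399.440 = 37.4091 m/s.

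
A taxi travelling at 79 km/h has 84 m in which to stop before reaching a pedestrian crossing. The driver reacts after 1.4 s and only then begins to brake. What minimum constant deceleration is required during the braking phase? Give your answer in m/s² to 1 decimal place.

79 km/h ÷ 3.6 = 21.9444 m/s.
Distance covered during reaction = 21.9444 × 1.4 = 30.722 m.
Distance available for braking: 84 − 30.722 = 53.278 m.
v² = 2a·d ⇒ a = v²/(2d) = 21.9444² / (2 × 53.278) = 481.557 / 106.556 = 4.5193 m/s².

Required deceleration ≈ 4.5 m/s²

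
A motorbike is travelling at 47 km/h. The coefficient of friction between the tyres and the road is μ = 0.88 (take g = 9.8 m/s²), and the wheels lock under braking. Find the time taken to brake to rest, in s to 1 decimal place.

47 km/h ÷ 3.6 = 13.0556 m/s.
a = μg = 0.88 × 9.8 = 8.624 m/s².
Braking time = v/a = 13.0556 / 8.624 = 1.514 s.

Braking time ≈ 1.5 s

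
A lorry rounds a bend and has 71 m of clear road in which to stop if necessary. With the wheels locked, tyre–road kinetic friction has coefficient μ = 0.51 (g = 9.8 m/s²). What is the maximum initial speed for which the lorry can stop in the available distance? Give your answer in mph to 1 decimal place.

Maximum speed ≈ 59.6 mph

a = μg = 0.51 × 9.8 = 4.998 m/s².
v²/(2a) = d ⇒ v = √(2 × 4.998 × 71) = √709.72 = 26.6406 m/s.
26.6406 m/s ÷ 0.44704 = 59.593 mph.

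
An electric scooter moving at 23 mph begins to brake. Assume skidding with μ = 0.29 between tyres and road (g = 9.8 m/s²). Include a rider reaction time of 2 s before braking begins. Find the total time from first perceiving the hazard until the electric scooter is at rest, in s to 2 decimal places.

Total time ≈ 5.62 s

23 mph × 0.44704 = 10.2819 m/s.
a = μg = 0.29 × 9.8 = 2.842 m/s².
Braking time = v/a = 10.2819 / 2.842 = 3.618 s.
Total = 2 + 3.618 = 5.618 s.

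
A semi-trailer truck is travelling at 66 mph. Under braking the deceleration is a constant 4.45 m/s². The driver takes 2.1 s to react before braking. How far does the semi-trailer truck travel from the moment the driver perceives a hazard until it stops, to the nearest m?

Total stopping distance ≈ 160 m

66 mph × 0.44704 = 29.5046 m/s.
Reaction distance = v·t_r = 29.5046 × 2.1 = 61.960 m.
Braking distance = v²/(2a) = 29.5046² / (2 × 4.450) = 870.521 / 8.900 = 97.811 m.
Total = 61.960 + 97.811 = 159.771 m.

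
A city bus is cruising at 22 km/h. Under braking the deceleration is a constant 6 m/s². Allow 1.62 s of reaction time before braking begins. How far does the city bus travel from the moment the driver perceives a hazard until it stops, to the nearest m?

Total stopping distance ≈ 13 m

22 km/h ÷ 3.6 = 6.1111 m/s.
Reaction distance = v·t_r = 6.1111 × 1.62 = 9.900 m.
Braking distance = v²/(2a) = 6.1111² / (2 × 6.000) = 37.346 / 12.000 = 3.112 m.
Total = 9.900 + 3.112 = 13.012 m.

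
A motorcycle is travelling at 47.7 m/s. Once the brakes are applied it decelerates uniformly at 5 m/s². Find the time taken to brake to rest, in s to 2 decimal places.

Braking time ≈ 9.54 s

Braking time = v/a = 47.7000 / 5.000 = 9.540 s.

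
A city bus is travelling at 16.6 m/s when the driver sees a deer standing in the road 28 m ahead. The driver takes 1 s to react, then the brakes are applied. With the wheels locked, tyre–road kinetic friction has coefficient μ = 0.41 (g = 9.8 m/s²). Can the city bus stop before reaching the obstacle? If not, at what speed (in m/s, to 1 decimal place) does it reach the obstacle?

a = μg = 0.41 × 9.8 = 4.018 m/s².
Reaction distance = 16.6000 × 1 = 16.600 m.
Braking distance needed to stop: v²/(2a) = 275.560 / 8.036 = 34.291 m, so total needed = 16.600 + 34.291 = 50.891 m > 28 m — it cannot stop.
Distance remaining when braking begins: 28 − 16.600 = 11.400 m.
v² = v₀² − 2a·d = 275.560 − 2 × 4.018 × 11.400 = 183.950 m²/s².
v = √183.950 = 13.563 m/s.

No — it strikes the obstacle at 13.6 m/s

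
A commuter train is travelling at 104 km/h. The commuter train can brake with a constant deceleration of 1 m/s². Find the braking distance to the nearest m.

104 km/h ÷ 3.6 = 28.8889 m/s.
Braking distance = v²/(2a) = 28.8889² / (2 × 1.000) = 834.569 / 2.000 = 417.284 m.

Braking distance ≈ 417 m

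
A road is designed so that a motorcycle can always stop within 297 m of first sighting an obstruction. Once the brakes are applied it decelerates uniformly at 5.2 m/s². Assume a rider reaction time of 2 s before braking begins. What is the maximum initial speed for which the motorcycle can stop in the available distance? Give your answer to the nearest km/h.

Maximum speed ≈ 166 km/h

Stopping distance: v·t_r + v²/(2a) = 297 with t_r = 2 s and a = 5.200 m/s².
So v² + 20.800 v − 3088.80 = 0.
Positive root: v = −a·t_r + √((a·t_r)² + 2a·d) = −10.400 + √(108.160 + 3088.80) = 46.1417 m/s.
46.1417 m/s × 3.6 = 166.110 km/h.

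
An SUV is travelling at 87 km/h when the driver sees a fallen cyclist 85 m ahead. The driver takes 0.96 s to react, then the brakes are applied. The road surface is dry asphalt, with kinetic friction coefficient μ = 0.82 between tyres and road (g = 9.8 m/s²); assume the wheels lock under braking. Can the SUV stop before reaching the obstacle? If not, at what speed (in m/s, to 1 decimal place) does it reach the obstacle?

Yes — it stops about 25.5 m short of the obstacle, so it never reaches it

87 km/h ÷ 3.6 = 24.1667 m/s.
a = μg = 0.82 × 9.8 = 8.036 m/s².
Reaction distance = 24.1667 × 0.96 = 23.200 m.
Braking distance = v²/(2a) = 584.029 / 16.072 = 36.338 m.
Total stopping distance = 23.200 + 36.338 = 59.538 m, vs 85 m available — it stops with 85 − 59.538 = 25.462 m to spare.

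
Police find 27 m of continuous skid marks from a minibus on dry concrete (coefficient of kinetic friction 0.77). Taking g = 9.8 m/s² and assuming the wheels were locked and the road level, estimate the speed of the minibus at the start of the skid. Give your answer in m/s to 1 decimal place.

Deceleration a = μg = 0.77 × 9.8 = 7.546 m/s².
v = √(2a·d) = √(2 × 7.546 × 27) = √407.484 = 20.1862 m/s.

Initial speed ≈ 20.2 m/s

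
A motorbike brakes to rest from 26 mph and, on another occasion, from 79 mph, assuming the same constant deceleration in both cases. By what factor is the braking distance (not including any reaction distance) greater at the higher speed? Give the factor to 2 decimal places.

Factor ≈ 9.23

Braking distance d = v²/(2a), so with a fixed, d ∝ v².
Factor = (79/26)² = 3.0385² = 9.2325.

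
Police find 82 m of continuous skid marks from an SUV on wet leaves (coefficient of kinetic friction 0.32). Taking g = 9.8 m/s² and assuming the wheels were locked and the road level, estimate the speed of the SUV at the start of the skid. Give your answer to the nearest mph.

Deceleration a = μg = 0.32 × 9.8 = 3.136 m/s².
v = √(2a·d) = √(2 × 3.136 × 82) = √514.304 = 22.6783 m/s.
= 22.6783 ÷ 0.44704 = 50.730 mph.

Initial speed ≈ 51 mph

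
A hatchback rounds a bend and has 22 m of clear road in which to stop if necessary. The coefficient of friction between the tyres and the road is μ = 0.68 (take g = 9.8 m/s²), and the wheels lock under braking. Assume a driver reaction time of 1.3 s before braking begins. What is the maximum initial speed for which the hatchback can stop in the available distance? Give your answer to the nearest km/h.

Maximum speed ≈ 38 km/h

a = μg = 0.68 × 9.8 = 6.664 m/s².
Stopping distance: v·t_r + v²/(2a) = 22 with t_r = 1.3 s and a = 6.664 m/s².
So v² + 17.326 v − 293.22 = 0.
Positive root: v = −a·t_r + √((a·t_r)² + 2a·d) = −8.663 + √(75.048 + 293.22) = 10.5273 m/s.
10.5273 m/s × 3.6 = 37.898 km/h.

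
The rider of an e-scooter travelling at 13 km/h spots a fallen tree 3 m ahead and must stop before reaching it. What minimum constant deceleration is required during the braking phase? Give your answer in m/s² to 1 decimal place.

Required deceleration ≈ 2.2 m/s²

13 km/h ÷ 3.6 = 3.6111 m/s.
v² = 2a·d ⇒ a = v²/(2d) = 3.6111² / (2 × 3.000) = 13.040 / 6.000 = 2.1733 m/s².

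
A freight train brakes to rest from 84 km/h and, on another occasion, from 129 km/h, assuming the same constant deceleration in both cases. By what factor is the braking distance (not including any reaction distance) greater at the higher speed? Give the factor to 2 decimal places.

Braking distance d = v²/(2a), so with a fixed, d ∝ v².
Factor = (129/84)² = 1.5357² = 2.3584.

Factor ≈ 2.36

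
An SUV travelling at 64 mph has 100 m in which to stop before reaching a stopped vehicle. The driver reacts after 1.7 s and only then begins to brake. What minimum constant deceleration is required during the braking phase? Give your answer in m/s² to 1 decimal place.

Required deceleration ≈ 8.0 m/s²

64 mph × 0.44704 = 28.6106 m/s.
Distance covered during reaction = 28.6106 × 1.7 = 48.638 m.
Distance available for braking: 100 − 48.638 = 51.362 m.
v² = 2a·d ⇒ a = v²/(2d) = 28.6106² / (2 × 51.362) = 818.566 / 102.724 = 7.9686 m/s².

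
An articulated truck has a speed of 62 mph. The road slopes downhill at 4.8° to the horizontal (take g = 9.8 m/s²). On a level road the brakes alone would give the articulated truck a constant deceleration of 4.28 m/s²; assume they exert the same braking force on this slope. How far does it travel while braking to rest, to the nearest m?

Braking distance ≈ 111 m

62 mph × 0.44704 = 27.7165 m/s.
Gravity along the downhill slope reduces the braking deceleration: a_eff = 4.280 − 9.8·sin 4.8° = 4.280 − 0.820 = 3.460 m/s².
Braking distance = v²/(2a) = 27.7165² / (2 × 3.460) = 768.204 / 6.920 = 111.012 m.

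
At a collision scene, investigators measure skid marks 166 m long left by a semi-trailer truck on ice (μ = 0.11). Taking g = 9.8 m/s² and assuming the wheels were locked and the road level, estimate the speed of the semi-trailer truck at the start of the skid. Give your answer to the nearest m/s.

Initial speed ≈ 19 m/s

Deceleration a = μg = 0.11 × 9.8 = 1.078 m/s².
v = √(2a·d) = √(2 × 1.078 × 166) = √357.896 = 18.9181 m/s.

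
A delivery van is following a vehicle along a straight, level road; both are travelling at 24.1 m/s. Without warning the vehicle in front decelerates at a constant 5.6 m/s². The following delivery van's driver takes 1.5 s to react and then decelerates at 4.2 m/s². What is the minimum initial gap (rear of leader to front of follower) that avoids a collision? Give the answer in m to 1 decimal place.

Leader travels v²/(2a_L) = 580.810 / 11.200 = 51.858 m before stopping.
Follower covers v·t_r = 24.1000 × 1.5 = 36.150 m while reacting, then v²/(2a_F) = 580.810 / 8.400 = 69.144 m while braking, for a total of 36.150 + 69.144 = 105.294 m.
Since a_F ≤ a_L and the follower starts braking later, the follower is never slower than the leader, so the closest approach is when both have stopped.
Minimum gap = 105.294 − 51.858 = 53.436 m.

Minimum gap ≈ 53.4 m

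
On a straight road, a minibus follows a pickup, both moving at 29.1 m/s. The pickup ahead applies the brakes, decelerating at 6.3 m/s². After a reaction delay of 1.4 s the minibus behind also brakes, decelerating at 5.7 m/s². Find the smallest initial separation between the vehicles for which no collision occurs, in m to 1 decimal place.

Leader travels v²/(2a_L) = 846.810 / 12.600 = 67.207 m before stopping.
Follower covers v·t_r = 29.1000 × 1.4 = 40.740 m while reacting, then v²/(2a_F) = 846.810 / 11.400 = 74.282 m while braking, for a total of 40.740 + 74.282 = 115.022 m.
Since a_F ≤ a_L and the follower starts braking later, the follower is never slower than the leader, so the closest approach is when both have stopped.
Minimum gap = 115.022 − 67.207 = 47.815 m.

Minimum gap ≈ 47.8 m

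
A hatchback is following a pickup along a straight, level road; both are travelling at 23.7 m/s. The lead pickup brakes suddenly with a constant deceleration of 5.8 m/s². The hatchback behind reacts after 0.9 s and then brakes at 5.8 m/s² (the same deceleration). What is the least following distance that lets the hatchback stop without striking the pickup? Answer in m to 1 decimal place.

Leader travels v²/(2a_L) = 561.690 / 11.600 = 48.422 m before stopping.
Follower covers v·t_r = 23.7000 × 0.9 = 21.330 m while reacting, then v²/(2a_F) = 561.690 / 11.600 = 48.422 m while braking, for a total of 21.330 + 48.422 = 69.752 m.
Since a_F ≤ a_L and the follower starts braking later, the follower is never slower than the leader, so the closest approach is when both have stopped.
Minimum gap = 69.752 − 48.422 = 21.330 m.

Minimum gap ≈ 21.3 m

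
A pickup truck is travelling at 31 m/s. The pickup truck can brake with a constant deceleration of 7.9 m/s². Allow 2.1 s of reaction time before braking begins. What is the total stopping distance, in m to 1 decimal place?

Reaction distance = v·t_r = 31.0000 × 2.1 = 65.100 m.
Braking distance = v²/(2a) = 31.0000² / (2 × 7.900) = 961.000 / 15.800 = 60.823 m.
Total = 65.100 + 60.823 = 125.923 m.

Total stopping distance ≈ 125.9 m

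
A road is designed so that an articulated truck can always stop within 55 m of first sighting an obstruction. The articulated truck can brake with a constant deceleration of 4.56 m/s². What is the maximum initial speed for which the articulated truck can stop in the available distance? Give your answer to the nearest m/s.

v²/(2a) = d ⇒ v = √(2 × 4.560 × 55) = √501.60 = 22.3964 m/s.

Maximum speed ≈ 22 m/s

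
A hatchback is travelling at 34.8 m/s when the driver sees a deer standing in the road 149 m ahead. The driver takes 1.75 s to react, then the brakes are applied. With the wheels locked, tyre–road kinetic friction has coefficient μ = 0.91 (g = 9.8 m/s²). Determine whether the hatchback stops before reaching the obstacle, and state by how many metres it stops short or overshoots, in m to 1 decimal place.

Yes — it stops 20.2 m short of the obstacle

a = μg = 0.91 × 9.8 = 8.918 m/s².
Reaction distance = 34.8000 × 1.75 = 60.900 m.
Braking distance = v²/(2a) = 1211.040 / 17.836 = 67.899 m.
Total stopping distance = 60.900 + 67.899 = 128.799 m, vs 149 m available — it stops with 149 − 128.799 = 20.201 m to spare.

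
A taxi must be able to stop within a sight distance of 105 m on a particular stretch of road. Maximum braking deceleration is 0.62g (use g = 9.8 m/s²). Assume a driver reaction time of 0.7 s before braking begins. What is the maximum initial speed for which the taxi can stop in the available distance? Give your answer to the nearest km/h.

a = 0.62 × 9.8 = 6.076 m/s².
Stopping distance: v·t_r + v²/(2a) = 105 with t_r = 0.7 s and a = 6.076 m/s².
So v² + 8.506 v − 1275.96 = 0.
Positive root: v = −a·t_r + √((a·t_r)² + 2a·d) = −4.253 + √(18.088 + 1275.96) = 31.7199 m/s.
31.7199 m/s × 3.6 = 114.192 km/h.

Maximum speed ≈ 114 km/h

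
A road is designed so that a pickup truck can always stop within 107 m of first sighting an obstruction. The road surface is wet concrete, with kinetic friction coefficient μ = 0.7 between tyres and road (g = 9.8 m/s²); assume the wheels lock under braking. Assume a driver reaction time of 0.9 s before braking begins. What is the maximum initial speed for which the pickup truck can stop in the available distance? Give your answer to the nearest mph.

Maximum speed ≈ 73 mph

a = μg = 0.7 × 9.8 = 6.860 m/s².
Stopping distance: v·t_r + v²/(2a) = 107 with t_r = 0.9 s and a = 6.860 m/s².
So v² + 12.348 v − 1468.04 = 0.
Positive root: v = −a·t_r + √((a·t_r)² + 2a·d) = −6.174 + √(38.118 + 1468.04) = 32.6353 m/s.
32.6353 m/s ÷ 0.44704 = 73.003 mph.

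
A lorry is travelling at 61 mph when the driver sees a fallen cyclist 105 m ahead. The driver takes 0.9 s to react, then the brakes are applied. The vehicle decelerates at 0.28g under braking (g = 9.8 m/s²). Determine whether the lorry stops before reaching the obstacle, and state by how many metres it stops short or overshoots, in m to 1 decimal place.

61 mph × 0.44704 = 27.2694 m/s.
a = 0.28 × 9.8 = 2.744 m/s².
Reaction distance = 27.2694 × 0.9 = 24.542 m.
Braking distance = v²/(2a) = 743.620 / 5.488 = 135.499 m.
Total stopping distance = 24.542 + 135.499 = 160.041 m, vs 105 m available — it cannot stop in time and overshoots by 160.041 − 105 = 55.041 m.

No — it overshoots by 55.0 m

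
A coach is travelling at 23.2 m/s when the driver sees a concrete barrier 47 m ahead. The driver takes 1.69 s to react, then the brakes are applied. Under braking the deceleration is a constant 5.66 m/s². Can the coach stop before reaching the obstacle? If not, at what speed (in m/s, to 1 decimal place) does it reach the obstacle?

Reaction distance = 23.2000 × 1.69 = 39.208 m.
Braking distance needed to stop: v²/(2a) = 538.240 / 11.320 = 47.548 m, so total needed = 39.208 + 47.548 = 86.756 m > 47 m — it cannot stop.
Distance remaining when braking begins: 47 − 39.208 = 7.792 m.
v² = v₀² − 2a·d = 538.240 − 2 × 5.660 × 7.792 = 450.035 m²/s².
v = √450.035 = 21.214 m/s.

No — it strikes the obstacle at 21.2 m/s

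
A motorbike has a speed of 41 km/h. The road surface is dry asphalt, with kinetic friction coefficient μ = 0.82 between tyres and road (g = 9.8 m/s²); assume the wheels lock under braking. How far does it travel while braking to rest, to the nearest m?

Braking distance ≈ 8 m

41 km/h ÷ 3.6 = 11.3889 m/s.
a = μg = 0.82 × 9.8 = 8.036 m/s².
Braking distance = v²/(2a) = 11.3889² / (2 × 8.036) = 129.707 / 16.072 = 8.070 m.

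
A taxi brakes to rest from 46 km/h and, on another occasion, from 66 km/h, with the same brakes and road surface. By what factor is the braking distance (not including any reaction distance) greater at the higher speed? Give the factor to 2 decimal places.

Braking distance d = v²/(2a), so with a fixed, d ∝ v².
Factor = (66/46)² = 1.4348² = 2.0587.

Factor ≈ 2.06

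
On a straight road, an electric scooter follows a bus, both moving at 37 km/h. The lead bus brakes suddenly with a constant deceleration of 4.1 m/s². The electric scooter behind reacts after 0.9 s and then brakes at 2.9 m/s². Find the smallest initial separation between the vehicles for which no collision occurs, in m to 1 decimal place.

37 km/h ÷ 3.6 = 10.2778 m/s.
Leader travels v²/(2a_L) = 105.633 / 8.200 = 12.882 m before stopping.
Follower covers v·t_r = 10.2778 × 0.9 = 9.250 m while reacting, then v²/(2a_F) = 105.633 / 5.800 = 18.213 m while braking, for a total of 9.250 + 18.213 = 27.463 m.
Since a_F ≤ a_L and the follower starts braking later, the follower is never slower than the leader, so the closest approach is when both have stopped.
Minimum gap = 27.463 − 12.882 = 14.581 m.

Minimum gap ≈ 14.6 m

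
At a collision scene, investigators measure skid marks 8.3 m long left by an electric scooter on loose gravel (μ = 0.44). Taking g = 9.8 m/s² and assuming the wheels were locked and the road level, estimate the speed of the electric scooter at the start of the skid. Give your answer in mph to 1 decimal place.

Deceleration a = μg = 0.44 × 9.8 = 4.312 m/s².
v = √(2a·d) = √(2 × 4.312 × 8.3) = √71.579 = 8.4604 m/s.
= 8.4604 ÷ 0.44704 = 18.925 mph.

Initial speed ≈ 18.9 mph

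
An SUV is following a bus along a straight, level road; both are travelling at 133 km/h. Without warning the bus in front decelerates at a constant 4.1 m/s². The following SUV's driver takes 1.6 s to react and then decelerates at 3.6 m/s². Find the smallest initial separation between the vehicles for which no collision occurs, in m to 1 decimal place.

133 km/h ÷ 3.6 = 36.9444 m/s.
Leader travels v²/(2a_L) = 1364.889 / 8.200 = 166.450 m before stopping.
Follower covers v·t_r = 36.9444 × 1.6 = 59.111 m while reacting, then v²/(2a_F) = 1364.889 / 7.200 = 189.568 m while braking, for a total of 59.111 + 189.568 = 248.679 m.
Since a_F ≤ a_L and the follower starts braking later, the follower is never slower than the leader, so the closest approach is when both have stopped.
Minimum gap = 248.679 − 166.450 = 82.229 m.

Minimum gap ≈ 82.2 m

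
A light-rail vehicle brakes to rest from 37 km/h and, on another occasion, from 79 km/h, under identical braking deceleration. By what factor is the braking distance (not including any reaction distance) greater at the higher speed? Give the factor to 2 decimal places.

Factor ≈ 4.56

Braking distance d = v²/(2a), so with a fixed, d ∝ v².
Factor = (79/37)² = 2.1351² = 4.5587.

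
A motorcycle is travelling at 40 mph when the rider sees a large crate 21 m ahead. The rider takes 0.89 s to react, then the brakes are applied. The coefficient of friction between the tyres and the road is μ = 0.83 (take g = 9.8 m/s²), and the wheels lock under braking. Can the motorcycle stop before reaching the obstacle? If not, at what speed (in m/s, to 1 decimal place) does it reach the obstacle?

40 mph × 0.44704 = 17.8816 m/s.
a = μg = 0.83 × 9.8 = 8.134 m/s².
Reaction distance = 17.8816 × 0.89 = 15.915 m.
Braking distance needed to stop: v²/(2a) = 319.752 / 16.268 = 19.655 m, so total needed = 15.915 + 19.655 = 35.570 m > 21 m — it cannot stop.
Distance remaining when braking begins: 21 − 15.915 = 5.085 m.
v² = v₀² − 2a·d = 319.752 − 2 × 8.134 × 5.085 = 237.029 m²/s².
v = √237.029 = 15.396 m/s.

No — it strikes the obstacle at 15.4 m/s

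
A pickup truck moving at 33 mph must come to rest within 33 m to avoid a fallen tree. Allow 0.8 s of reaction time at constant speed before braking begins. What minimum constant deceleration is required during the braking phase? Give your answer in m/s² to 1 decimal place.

Required deceleration ≈ 5.1 m/s²

33 mph × 0.44704 = 14.7523 m/s.
Distance covered during reaction = 14.7523 × 0.8 = 11.802 m.
Distance available for braking: 33 − 11.802 = 21.198 m.
v² = 2a·d ⇒ a = v²/(2d) = 14.7523² / (2 × 21.198) = 217.630 / 42.396 = 5.1333 m/s².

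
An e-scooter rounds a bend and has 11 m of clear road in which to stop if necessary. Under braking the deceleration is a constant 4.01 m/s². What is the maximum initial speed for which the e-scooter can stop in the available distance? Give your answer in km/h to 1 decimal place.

Maximum speed ≈ 33.8 km/h

v²/(2a) = d ⇒ v = √(2 × 4.010 × 11) = √88.22 = 9.3926 m/s.
9.3926 m/s × 3.6 = 33.813 km/h.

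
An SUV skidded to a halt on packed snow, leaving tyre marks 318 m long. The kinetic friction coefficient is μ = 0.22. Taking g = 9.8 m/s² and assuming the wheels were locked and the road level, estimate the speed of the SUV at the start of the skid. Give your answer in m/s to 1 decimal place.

Initial speed ≈ 37.0 m/s

Deceleration a = μg = 0.22 × 9.8 = 2.156 m/s².
v = √(2a·d) = √(2 × 2.156 × 318) = √1371.216 = 37.0299 m/s.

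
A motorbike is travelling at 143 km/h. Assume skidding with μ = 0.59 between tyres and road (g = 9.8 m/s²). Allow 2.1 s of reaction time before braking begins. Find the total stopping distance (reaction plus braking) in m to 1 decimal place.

143 km/h ÷ 3.6 = 39.7222 m/s.
a = μg = 0.59 × 9.8 = 5.782 m/s².
Reaction distance = v·t_r = 39.7222 × 2.1 = 83.417 m.
Braking distance = v²/(2a) = 39.7222² / (2 × 5.782) = 1577.853 / 11.564 = 136.445 m.
Total = 83.417 + 136.445 = 219.862 m.

Total stopping distance ≈ 219.9 m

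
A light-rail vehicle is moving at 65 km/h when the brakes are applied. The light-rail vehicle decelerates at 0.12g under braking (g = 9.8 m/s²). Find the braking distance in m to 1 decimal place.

65 km/h ÷ 3.6 = 18.0556 m/s.
a = 0.12 × 9.8 = 1.176 m/s².
Braking distance = v²/(2a) = 18.0556² / (2 × 1.176) = 326.005 / 2.352 = 138.608 m.

Braking distance ≈ 138.6 m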